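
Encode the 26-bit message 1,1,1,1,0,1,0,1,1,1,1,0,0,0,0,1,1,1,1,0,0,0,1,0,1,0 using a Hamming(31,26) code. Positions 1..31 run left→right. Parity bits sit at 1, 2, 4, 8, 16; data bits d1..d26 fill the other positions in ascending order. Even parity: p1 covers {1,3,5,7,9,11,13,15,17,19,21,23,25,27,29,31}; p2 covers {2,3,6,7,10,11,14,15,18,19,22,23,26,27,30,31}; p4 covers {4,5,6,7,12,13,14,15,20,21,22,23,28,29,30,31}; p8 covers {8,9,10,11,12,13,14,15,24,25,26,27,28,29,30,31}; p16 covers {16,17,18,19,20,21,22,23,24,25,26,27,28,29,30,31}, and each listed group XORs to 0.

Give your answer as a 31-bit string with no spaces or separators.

Place data at non-parity positions: p1 p2 1 p4 1 1 1 p8 0 1 0 1 1 1 1 p16 0 0 0 0 1 1 1 1 0 0 0 1 0 1 0
p1 (pos 1,3,5,7,9,11,13,15,17,19,21,23,25,27,29,31): XOR of data positions = 1⊕1⊕1⊕0⊕0⊕1⊕1⊕0⊕0⊕1⊕1⊕0⊕0⊕0⊕0 = 1
p2 (pos 2,3,6,7,10,11,14,15,18,19,22,23,26,27,30,31): XOR of data positions = 1⊕1⊕1⊕1⊕0⊕1⊕1⊕0⊕0⊕1⊕1⊕0⊕0⊕1⊕0 = 1
p4 (pos 4,5,6,7,12,13,14,15,20,21,22,23,28,29,30,31): XOR of data positions = 1⊕1⊕1⊕1⊕1⊕1⊕1⊕0⊕1⊕1⊕1⊕1⊕0⊕1⊕0 = 0
p8 (pos 8,9,10,11,12,13,14,15,24,25,26,27,28,29,30,31): XOR of data positions = 0⊕1⊕0⊕1⊕1⊕1⊕1⊕1⊕0⊕0⊕0⊕1⊕0⊕1⊕0 = 0
p16 (pos 16,17,18,19,20,21,22,23,24,25,26,27,28,29,30,31): XOR of data positions = 0⊕0⊕0⊕0⊕1⊕1⊕1⊕1⊕0⊕0⊕0⊕1⊕0⊕1⊕0 = 0
Codeword: 1110111001011110000011110001010

1110111001011110000011110001010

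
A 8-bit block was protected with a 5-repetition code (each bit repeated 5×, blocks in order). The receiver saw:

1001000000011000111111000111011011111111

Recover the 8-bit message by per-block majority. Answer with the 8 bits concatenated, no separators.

00010111

Block 1 (10010): 2 ones → 0
Block 2 (00000): 0 ones → 0
Block 3 (01100): 2 ones → 0
Block 4 (01111): 4 ones → 1
Block 5 (11000): 2 ones → 0
Block 6 (11101): 4 ones → 1
Block 7 (10111): 4 ones → 1
Block 8 (11111): 5 ones → 1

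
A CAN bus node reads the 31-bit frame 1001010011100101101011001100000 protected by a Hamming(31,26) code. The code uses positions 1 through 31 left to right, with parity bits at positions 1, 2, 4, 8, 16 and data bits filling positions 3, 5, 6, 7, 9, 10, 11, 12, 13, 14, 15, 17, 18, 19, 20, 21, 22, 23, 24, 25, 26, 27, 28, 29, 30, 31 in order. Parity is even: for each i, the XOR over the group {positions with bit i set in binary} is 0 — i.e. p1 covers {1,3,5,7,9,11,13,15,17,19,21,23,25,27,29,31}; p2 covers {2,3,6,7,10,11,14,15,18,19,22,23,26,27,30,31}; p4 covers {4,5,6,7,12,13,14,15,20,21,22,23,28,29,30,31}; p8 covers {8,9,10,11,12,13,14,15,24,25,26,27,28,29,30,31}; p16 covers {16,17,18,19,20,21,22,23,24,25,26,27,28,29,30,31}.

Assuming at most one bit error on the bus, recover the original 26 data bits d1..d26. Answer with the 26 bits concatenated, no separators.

s1 (pos 1,3,5,7,9,11,13,15,17,19,21,23,25,27,29,31): 1⊕0⊕0⊕0⊕1⊕1⊕0⊕0⊕1⊕1⊕1⊕0⊕1⊕0⊕0⊕0 = 1
s2 (pos 2,3,6,7,10,11,14,15,18,19,22,23,26,27,30,31): 0⊕0⊕1⊕0⊕1⊕1⊕1⊕0⊕0⊕1⊕1⊕0⊕1⊕0⊕0⊕0 = 1
s4 (pos 4,5,6,7,12,13,14,15,20,21,22,23,28,29,30,31): 1⊕0⊕1⊕0⊕0⊕0⊕1⊕0⊕0⊕1⊕1⊕0⊕0⊕0⊕0⊕0 = 1
s8 (pos 8,9,10,11,12,13,14,15,24,25,26,27,28,29,30,31): 0⊕1⊕1⊕1⊕0⊕0⊕1⊕0⊕0⊕1⊕1⊕0⊕0⊕0⊕0⊕0 = 0
s16 (pos 16,17,18,19,20,21,22,23,24,25,26,27,28,29,30,31): 1⊕1⊕0⊕1⊕0⊕1⊕1⊕0⊕0⊕1⊕1⊕0⊕0⊕0⊕0⊕0 = 1
Syndrome s16…s1 = 10111 → error at position 23.
Flip position 23: 1001010011100101101011001100000 → 1001010011100101101011101100000
Read data bits from positions 3,5,6,7,9,10,11,12,13,14,15,17,18,19,20,21,22,23,24,25,26,27,28,29,30,31: 00101110010101011101100000

00101110010101011101100000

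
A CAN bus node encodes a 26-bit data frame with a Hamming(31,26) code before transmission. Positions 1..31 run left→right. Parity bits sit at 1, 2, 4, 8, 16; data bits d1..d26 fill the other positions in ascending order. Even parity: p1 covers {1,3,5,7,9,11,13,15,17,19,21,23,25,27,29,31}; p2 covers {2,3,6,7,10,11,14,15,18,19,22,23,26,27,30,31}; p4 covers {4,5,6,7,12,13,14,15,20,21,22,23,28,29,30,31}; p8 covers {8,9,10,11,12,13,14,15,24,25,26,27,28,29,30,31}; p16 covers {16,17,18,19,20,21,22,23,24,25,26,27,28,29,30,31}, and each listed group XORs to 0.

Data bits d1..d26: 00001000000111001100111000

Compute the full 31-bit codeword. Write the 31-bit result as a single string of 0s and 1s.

Place data at non-parity positions: p1 p2 0 p4 0 0 0 p8 1 0 0 0 0 0 0 p16 1 1 1 0 0 1 1 0 0 1 1 1 0 0 0
p1 (pos 1,3,5,7,9,11,13,15,17,19,21,23,25,27,29,31): XOR of data positions = 0⊕0⊕0⊕1⊕0⊕0⊕0⊕1⊕1⊕0⊕1⊕0⊕1⊕0⊕0 = 1
p2 (pos 2,3,6,7,10,11,14,15,18,19,22,23,26,27,30,31): XOR of data positions = 0⊕0⊕0⊕0⊕0⊕0⊕0⊕1⊕1⊕1⊕1⊕1⊕1⊕0⊕0 = 0
p4 (pos 4,5,6,7,12,13,14,15,20,21,22,23,28,29,30,31): XOR of data positions = 0⊕0⊕0⊕0⊕0⊕0⊕0⊕0⊕0⊕1⊕1⊕1⊕0⊕0⊕0 = 1
p8 (pos 8,9,10,11,12,13,14,15,24,25,26,27,28,29,30,31): XOR of data positions = 1⊕0⊕0⊕0⊕0⊕0⊕0⊕0⊕0⊕1⊕1⊕1⊕0⊕0⊕0 = 0
p16 (pos 16,17,18,19,20,21,22,23,24,25,26,27,28,29,30,31): XOR of data positions = 1⊕1⊕1⊕0⊕0⊕1⊕1⊕0⊕0⊕1⊕1⊕1⊕0⊕0⊕0 = 0
Codeword: 1001000010000000111001100111000

1001000010000000111001100111000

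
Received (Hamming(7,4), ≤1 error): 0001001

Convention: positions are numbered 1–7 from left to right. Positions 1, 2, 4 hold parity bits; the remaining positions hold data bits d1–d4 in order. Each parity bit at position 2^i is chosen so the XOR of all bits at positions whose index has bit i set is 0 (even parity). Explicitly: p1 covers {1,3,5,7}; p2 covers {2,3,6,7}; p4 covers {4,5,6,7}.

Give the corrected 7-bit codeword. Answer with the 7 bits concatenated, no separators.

0011001

s1 (pos 1,3,5,7): 0⊕0⊕0⊕1 = 1
s2 (pos 2,3,6,7): 0⊕0⊕0⊕1 = 1
s4 (pos 4,5,6,7): 1⊕0⊕0⊕1 = 0
Syndrome s4…s1 = 011 → error at position 3.
Flip position 3: 0001001 → 0011001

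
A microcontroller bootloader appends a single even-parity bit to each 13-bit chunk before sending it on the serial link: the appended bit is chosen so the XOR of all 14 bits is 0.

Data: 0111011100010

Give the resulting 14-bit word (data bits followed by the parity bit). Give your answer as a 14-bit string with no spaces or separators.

01110111000101

XOR of the 13 data bits: 0⊕1⊕1⊕1⊕0⊕1⊕1⊕1⊕0⊕0⊕0⊕1⊕0 = 1
Parity bit = 1 (so all 14 bits XOR to 0).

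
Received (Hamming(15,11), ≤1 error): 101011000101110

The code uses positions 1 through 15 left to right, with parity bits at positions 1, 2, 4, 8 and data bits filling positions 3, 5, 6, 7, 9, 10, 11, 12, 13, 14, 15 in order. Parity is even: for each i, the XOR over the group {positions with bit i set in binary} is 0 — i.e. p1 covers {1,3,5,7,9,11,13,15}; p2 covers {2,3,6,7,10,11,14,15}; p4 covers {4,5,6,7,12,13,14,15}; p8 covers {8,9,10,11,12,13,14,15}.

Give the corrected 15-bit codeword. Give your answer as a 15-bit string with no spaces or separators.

101111000101110

s1 (pos 1,3,5,7,9,11,13,15): 1⊕1⊕1⊕0⊕0⊕0⊕1⊕0 = 0
s2 (pos 2,3,6,7,10,11,14,15): 0⊕1⊕1⊕0⊕1⊕0⊕1⊕0 = 0
s4 (pos 4,5,6,7,12,13,14,15): 0⊕1⊕1⊕0⊕1⊕1⊕1⊕0 = 1
s8 (pos 8,9,10,11,12,13,14,15): 0⊕0⊕1⊕0⊕1⊕1⊕1⊕0 = 0
Syndrome s8…s1 = 0100 → error at position 4.
Flip position 4: 101011000101110 → 101111000101110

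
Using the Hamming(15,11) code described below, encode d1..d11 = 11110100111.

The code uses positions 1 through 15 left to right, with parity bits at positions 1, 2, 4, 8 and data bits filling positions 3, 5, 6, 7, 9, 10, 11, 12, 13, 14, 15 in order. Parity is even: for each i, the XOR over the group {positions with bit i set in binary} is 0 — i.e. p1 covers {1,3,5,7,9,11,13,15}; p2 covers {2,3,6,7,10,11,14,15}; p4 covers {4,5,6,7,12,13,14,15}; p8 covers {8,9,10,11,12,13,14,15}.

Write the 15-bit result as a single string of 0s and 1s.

101011100100111

Place data at non-parity positions: p1 p2 1 p4 1 1 1 p8 0 1 0 0 1 1 1
p1 (pos 1,3,5,7,9,11,13,15): XOR of data positions = 1⊕1⊕1⊕0⊕0⊕1⊕1 = 1
p2 (pos 2,3,6,7,10,11,14,15): XOR of data positions = 1⊕1⊕1⊕1⊕0⊕1⊕1 = 0
p4 (pos 4,5,6,7,12,13,14,15): XOR of data positions = 1⊕1⊕1⊕0⊕1⊕1⊕1 = 0
p8 (pos 8,9,10,11,12,13,14,15): XOR of data positions = 0⊕1⊕0⊕0⊕1⊕1⊕1 = 0
Codeword: 101011100100111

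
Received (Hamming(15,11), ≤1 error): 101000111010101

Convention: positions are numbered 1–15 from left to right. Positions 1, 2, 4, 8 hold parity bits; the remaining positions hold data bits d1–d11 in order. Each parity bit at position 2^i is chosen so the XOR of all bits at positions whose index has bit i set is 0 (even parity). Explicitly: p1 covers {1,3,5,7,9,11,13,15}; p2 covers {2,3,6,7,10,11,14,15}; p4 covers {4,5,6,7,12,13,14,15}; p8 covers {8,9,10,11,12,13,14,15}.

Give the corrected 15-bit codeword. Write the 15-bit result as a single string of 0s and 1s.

s1 (pos 1,3,5,7,9,11,13,15): 1⊕1⊕0⊕1⊕1⊕1⊕1⊕1 = 1
s2 (pos 2,3,6,7,10,11,14,15): 0⊕1⊕0⊕1⊕0⊕1⊕0⊕1 = 0
s4 (pos 4,5,6,7,12,13,14,15): 0⊕0⊕0⊕1⊕0⊕1⊕0⊕1 = 1
s8 (pos 8,9,10,11,12,13,14,15): 1⊕1⊕0⊕1⊕0⊕1⊕0⊕1 = 1
Syndrome s8…s1 = 1101 → error at position 13.
Flip position 13: 101000111010101 → 101000111010001

101000111010001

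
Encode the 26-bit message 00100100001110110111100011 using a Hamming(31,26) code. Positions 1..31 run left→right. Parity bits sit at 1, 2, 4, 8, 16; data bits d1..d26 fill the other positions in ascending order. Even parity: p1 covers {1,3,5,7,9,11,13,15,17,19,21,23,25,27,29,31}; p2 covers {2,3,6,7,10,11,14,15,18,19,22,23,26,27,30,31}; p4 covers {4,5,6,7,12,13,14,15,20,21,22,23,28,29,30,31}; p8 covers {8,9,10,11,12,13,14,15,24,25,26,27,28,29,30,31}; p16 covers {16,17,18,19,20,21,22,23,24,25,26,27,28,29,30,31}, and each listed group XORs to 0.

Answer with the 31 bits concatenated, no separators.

Place data at non-parity positions: p1 p2 0 p4 0 1 0 p8 0 1 0 0 0 0 1 p16 1 1 0 1 1 0 1 1 1 1 0 0 0 1 1
p1 (pos 1,3,5,7,9,11,13,15,17,19,21,23,25,27,29,31): XOR of data positions = 0⊕0⊕0⊕0⊕0⊕0⊕1⊕1⊕0⊕1⊕1⊕1⊕0⊕0⊕1 = 0
p2 (pos 2,3,6,7,10,11,14,15,18,19,22,23,26,27,30,31): XOR of data positions = 0⊕1⊕0⊕1⊕0⊕0⊕1⊕1⊕0⊕0⊕1⊕1⊕0⊕1⊕1 = 0
p4 (pos 4,5,6,7,12,13,14,15,20,21,22,23,28,29,30,31): XOR of data positions = 0⊕1⊕0⊕0⊕0⊕0⊕1⊕1⊕1⊕0⊕1⊕0⊕0⊕1⊕1 = 1
p8 (pos 8,9,10,11,12,13,14,15,24,25,26,27,28,29,30,31): XOR of data positions = 0⊕1⊕0⊕0⊕0⊕0⊕1⊕1⊕1⊕1⊕0⊕0⊕0⊕1⊕1 = 1
p16 (pos 16,17,18,19,20,21,22,23,24,25,26,27,28,29,30,31): XOR of data positions = 1⊕1⊕0⊕1⊕1⊕0⊕1⊕1⊕1⊕1⊕0⊕0⊕0⊕1⊕1 = 0
Codeword: 0001010101000010110110111100011

0001010101000010110110111100011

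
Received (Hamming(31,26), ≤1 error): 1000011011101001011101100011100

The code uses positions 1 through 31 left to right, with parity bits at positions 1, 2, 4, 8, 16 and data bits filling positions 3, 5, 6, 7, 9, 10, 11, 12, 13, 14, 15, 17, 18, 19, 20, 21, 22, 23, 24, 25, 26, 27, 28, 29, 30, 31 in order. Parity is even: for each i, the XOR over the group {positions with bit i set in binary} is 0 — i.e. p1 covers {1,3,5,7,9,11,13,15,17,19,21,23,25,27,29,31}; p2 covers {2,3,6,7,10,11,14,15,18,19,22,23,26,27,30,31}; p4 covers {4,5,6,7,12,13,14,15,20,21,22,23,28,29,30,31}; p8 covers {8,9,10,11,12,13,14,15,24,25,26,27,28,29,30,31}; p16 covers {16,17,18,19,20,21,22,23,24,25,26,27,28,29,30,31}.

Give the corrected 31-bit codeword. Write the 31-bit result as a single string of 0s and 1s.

1000011011101001011101100001100

s1 (pos 1,3,5,7,9,11,13,15,17,19,21,23,25,27,29,31): 1⊕0⊕0⊕1⊕1⊕1⊕1⊕0⊕0⊕1⊕0⊕1⊕0⊕1⊕1⊕0 = 1
s2 (pos 2,3,6,7,10,11,14,15,18,19,22,23,26,27,30,31): 0⊕0⊕1⊕1⊕1⊕1⊕0⊕0⊕1⊕1⊕1⊕1⊕0⊕1⊕0⊕0 = 1
s4 (pos 4,5,6,7,12,13,14,15,20,21,22,23,28,29,30,31): 0⊕0⊕1⊕1⊕0⊕1⊕0⊕0⊕1⊕0⊕1⊕1⊕1⊕1⊕0⊕0 = 0
s8 (pos 8,9,10,11,12,13,14,15,24,25,26,27,28,29,30,31): 0⊕1⊕1⊕1⊕0⊕1⊕0⊕0⊕0⊕0⊕0⊕1⊕1⊕1⊕0⊕0 = 1
s16 (pos 16,17,18,19,20,21,22,23,24,25,26,27,28,29,30,31): 1⊕0⊕1⊕1⊕1⊕0⊕1⊕1⊕0⊕0⊕0⊕1⊕1⊕1⊕0⊕0 = 1
Syndrome s16…s1 = 11011 → error at position 27.
Flip position 27: 1000011011101001011101100011100 → 1000011011101001011101100001100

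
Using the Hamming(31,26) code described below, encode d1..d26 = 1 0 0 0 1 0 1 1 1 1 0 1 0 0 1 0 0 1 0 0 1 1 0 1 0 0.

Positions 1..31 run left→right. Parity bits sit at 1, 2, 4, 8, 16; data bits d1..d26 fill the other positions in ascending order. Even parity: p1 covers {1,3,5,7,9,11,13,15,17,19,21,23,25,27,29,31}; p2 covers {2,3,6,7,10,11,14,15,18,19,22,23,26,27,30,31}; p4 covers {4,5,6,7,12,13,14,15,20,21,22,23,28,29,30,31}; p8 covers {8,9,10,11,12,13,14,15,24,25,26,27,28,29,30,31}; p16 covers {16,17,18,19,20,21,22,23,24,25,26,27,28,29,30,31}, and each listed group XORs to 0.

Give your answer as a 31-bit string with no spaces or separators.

Place data at non-parity positions: p1 p2 1 p4 0 0 0 p8 1 0 1 1 1 1 0 p16 1 0 0 1 0 0 1 0 0 1 1 0 1 0 0
p1 (pos 1,3,5,7,9,11,13,15,17,19,21,23,25,27,29,31): XOR of data positions = 1⊕0⊕0⊕1⊕1⊕1⊕0⊕1⊕0⊕0⊕1⊕0⊕1⊕1⊕0 = 0
p2 (pos 2,3,6,7,10,11,14,15,18,19,22,23,26,27,30,31): XOR of data positions = 1⊕0⊕0⊕0⊕1⊕1⊕0⊕0⊕0⊕0⊕1⊕1⊕1⊕0⊕0 = 0
p4 (pos 4,5,6,7,12,13,14,15,20,21,22,23,28,29,30,31): XOR of data positions = 0⊕0⊕0⊕1⊕1⊕1⊕0⊕1⊕0⊕0⊕1⊕0⊕1⊕0⊕0 = 0
p8 (pos 8,9,10,11,12,13,14,15,24,25,26,27,28,29,30,31): XOR of data positions = 1⊕0⊕1⊕1⊕1⊕1⊕0⊕0⊕0⊕1⊕1⊕0⊕1⊕0⊕0 = 0
p16 (pos 16,17,18,19,20,21,22,23,24,25,26,27,28,29,30,31): XOR of data positions = 1⊕0⊕0⊕1⊕0⊕0⊕1⊕0⊕0⊕1⊕1⊕0⊕1⊕0⊕0 = 0
Codeword: 0010000010111100100100100110100

0010000010111100100100100110100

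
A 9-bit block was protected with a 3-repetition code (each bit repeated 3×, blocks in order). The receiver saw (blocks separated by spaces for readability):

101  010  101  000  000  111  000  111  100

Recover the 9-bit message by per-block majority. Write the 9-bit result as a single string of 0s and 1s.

Block 1 (101): 2 ones → 1
Block 2 (010): 1 one → 0
Block 3 (101): 2 ones → 1
Block 4 (000): 0 ones → 0
Block 5 (000): 0 ones → 0
Block 6 (111): 3 ones → 1
Block 7 (000): 0 ones → 0
Block 8 (111): 3 ones → 1
Block 9 (100): 1 one → 0

101001010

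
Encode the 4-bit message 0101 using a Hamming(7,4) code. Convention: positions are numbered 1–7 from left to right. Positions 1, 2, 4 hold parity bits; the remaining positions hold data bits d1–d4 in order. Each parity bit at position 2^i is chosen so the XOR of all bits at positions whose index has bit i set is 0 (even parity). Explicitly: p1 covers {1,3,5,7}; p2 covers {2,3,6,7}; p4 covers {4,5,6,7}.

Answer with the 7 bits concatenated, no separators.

Place data at non-parity positions: p1 p2 0 p4 1 0 1
p1 (pos 1,3,5,7): XOR of data positions = 0⊕1⊕1 = 0
p2 (pos 2,3,6,7): XOR of data positions = 0⊕0⊕1 = 1
p4 (pos 4,5,6,7): XOR of data positions = 1⊕0⊕1 = 0
Codeword: 0100101

0100101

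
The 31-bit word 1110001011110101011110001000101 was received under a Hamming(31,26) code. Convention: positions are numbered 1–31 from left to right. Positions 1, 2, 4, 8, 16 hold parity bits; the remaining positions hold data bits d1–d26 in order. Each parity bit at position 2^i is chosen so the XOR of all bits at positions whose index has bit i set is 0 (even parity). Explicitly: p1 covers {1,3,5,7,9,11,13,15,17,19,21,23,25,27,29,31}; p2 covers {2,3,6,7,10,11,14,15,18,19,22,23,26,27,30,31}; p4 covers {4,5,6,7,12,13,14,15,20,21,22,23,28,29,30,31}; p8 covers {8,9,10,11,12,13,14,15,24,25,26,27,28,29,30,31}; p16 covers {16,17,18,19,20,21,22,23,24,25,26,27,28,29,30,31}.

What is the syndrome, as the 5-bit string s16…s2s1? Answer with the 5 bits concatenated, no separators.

00110

s1 (pos 1,3,5,7,9,11,13,15,17,19,21,23,25,27,29,31): 1⊕1⊕0⊕1⊕1⊕1⊕0⊕0⊕0⊕1⊕1⊕0⊕1⊕0⊕1⊕1 = 0
s2 (pos 2,3,6,7,10,11,14,15,18,19,22,23,26,27,30,31): 1⊕1⊕0⊕1⊕1⊕1⊕1⊕0⊕1⊕1⊕0⊕0⊕0⊕0⊕0⊕1 = 1
s4 (pos 4,5,6,7,12,13,14,15,20,21,22,23,28,29,30,31): 0⊕0⊕0⊕1⊕1⊕0⊕1⊕0⊕1⊕1⊕0⊕0⊕0⊕1⊕0⊕1 = 1
s8 (pos 8,9,10,11,12,13,14,15,24,25,26,27,28,29,30,31): 0⊕1⊕1⊕1⊕1⊕0⊕1⊕0⊕0⊕1⊕0⊕0⊕0⊕1⊕0⊕1 = 0
s16 (pos 16,17,18,19,20,21,22,23,24,25,26,27,28,29,30,31): 1⊕0⊕1⊕1⊕1⊕1⊕0⊕0⊕0⊕1⊕0⊕0⊕0⊕1⊕0⊕1 = 0
Syndrome s16…s1 = 00110 → error at position 6.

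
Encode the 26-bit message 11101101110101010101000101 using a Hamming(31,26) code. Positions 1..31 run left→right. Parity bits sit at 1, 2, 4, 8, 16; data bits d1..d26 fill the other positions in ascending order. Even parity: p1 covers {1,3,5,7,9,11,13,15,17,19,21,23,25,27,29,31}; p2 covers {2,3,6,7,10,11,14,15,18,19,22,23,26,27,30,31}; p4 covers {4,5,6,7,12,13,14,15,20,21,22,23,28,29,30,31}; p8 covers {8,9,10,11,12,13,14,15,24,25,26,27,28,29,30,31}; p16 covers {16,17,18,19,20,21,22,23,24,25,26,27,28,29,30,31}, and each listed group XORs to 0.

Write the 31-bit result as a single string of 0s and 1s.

1111110011011101101010101000101

Place data at non-parity positions: p1 p2 1 p4 1 1 0 p8 1 1 0 1 1 1 0 p16 1 0 1 0 1 0 1 0 1 0 0 0 1 0 1
p1 (pos 1,3,5,7,9,11,13,15,17,19,21,23,25,27,29,31): XOR of data positions = 1⊕1⊕0⊕1⊕0⊕1⊕0⊕1⊕1⊕1⊕1⊕1⊕0⊕1⊕1 = 1
p2 (pos 2,3,6,7,10,11,14,15,18,19,22,23,26,27,30,31): XOR of data positions = 1⊕1⊕0⊕1⊕0⊕1⊕0⊕0⊕1⊕0⊕1⊕0⊕0⊕0⊕1 = 1
p4 (pos 4,5,6,7,12,13,14,15,20,21,22,23,28,29,30,31): XOR of data positions = 1⊕1⊕0⊕1⊕1⊕1⊕0⊕0⊕1⊕0⊕1⊕0⊕1⊕0⊕1 = 1
p8 (pos 8,9,10,11,12,13,14,15,24,25,26,27,28,29,30,31): XOR of data positions = 1⊕1⊕0⊕1⊕1⊕1⊕0⊕0⊕1⊕0⊕0⊕0⊕1⊕0⊕1 = 0
p16 (pos 16,17,18,19,20,21,22,23,24,25,26,27,28,29,30,31): XOR of data positions = 1⊕0⊕1⊕0⊕1⊕0⊕1⊕0⊕1⊕0⊕0⊕0⊕1⊕0⊕1 = 1
Codeword: 1111110011011101101010101000101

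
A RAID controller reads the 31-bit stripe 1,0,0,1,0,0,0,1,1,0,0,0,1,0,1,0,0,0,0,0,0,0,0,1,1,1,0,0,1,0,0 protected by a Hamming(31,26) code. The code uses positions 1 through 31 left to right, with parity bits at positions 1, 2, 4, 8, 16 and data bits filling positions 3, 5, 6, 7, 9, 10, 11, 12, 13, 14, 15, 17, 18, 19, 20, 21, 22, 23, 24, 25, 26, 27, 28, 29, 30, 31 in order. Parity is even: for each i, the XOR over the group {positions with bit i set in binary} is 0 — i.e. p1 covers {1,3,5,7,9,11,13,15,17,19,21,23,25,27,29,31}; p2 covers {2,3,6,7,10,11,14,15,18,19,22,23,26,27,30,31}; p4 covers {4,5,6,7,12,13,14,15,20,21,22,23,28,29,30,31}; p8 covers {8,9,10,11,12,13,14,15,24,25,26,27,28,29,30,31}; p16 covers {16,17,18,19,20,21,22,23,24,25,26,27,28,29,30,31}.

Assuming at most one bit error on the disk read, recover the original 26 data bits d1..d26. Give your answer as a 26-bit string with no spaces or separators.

s1 (pos 1,3,5,7,9,11,13,15,17,19,21,23,25,27,29,31): 1⊕0⊕0⊕0⊕1⊕0⊕1⊕1⊕0⊕0⊕0⊕0⊕1⊕0⊕1⊕0 = 0
s2 (pos 2,3,6,7,10,11,14,15,18,19,22,23,26,27,30,31): 0⊕0⊕0⊕0⊕0⊕0⊕0⊕1⊕0⊕0⊕0⊕0⊕1⊕0⊕0⊕0 = 0
s4 (pos 4,5,6,7,12,13,14,15,20,21,22,23,28,29,30,31): 1⊕0⊕0⊕0⊕0⊕1⊕0⊕1⊕0⊕0⊕0⊕0⊕0⊕1⊕0⊕0 = 0
s8 (pos 8,9,10,11,12,13,14,15,24,25,26,27,28,29,30,31): 1⊕1⊕0⊕0⊕0⊕1⊕0⊕1⊕1⊕1⊕1⊕0⊕0⊕1⊕0⊕0 = 0
s16 (pos 16,17,18,19,20,21,22,23,24,25,26,27,28,29,30,31): 0⊕0⊕0⊕0⊕0⊕0⊕0⊕0⊕1⊕1⊕1⊕0⊕0⊕1⊕0⊕0 = 0
Syndrome s16…s1 = 00000 → no error.
Read data bits from positions 3,5,6,7,9,10,11,12,13,14,15,17,18,19,20,21,22,23,24,25,26,27,28,29,30,31: 00001000101000000011100100

00001000101000000011100100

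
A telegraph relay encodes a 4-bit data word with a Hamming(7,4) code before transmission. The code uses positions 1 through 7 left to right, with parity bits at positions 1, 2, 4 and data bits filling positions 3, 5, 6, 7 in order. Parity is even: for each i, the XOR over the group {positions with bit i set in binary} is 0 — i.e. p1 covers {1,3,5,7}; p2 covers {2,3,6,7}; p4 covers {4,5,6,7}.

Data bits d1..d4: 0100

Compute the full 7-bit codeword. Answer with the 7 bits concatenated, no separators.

Place data at non-parity positions: p1 p2 0 p4 1 0 0
p1 (pos 1,3,5,7): XOR of data positions = 0⊕1⊕0 = 1
p2 (pos 2,3,6,7): XOR of data positions = 0⊕0⊕0 = 0
p4 (pos 4,5,6,7): XOR of data positions = 1⊕0⊕0 = 1
Codeword: 1001100

1001100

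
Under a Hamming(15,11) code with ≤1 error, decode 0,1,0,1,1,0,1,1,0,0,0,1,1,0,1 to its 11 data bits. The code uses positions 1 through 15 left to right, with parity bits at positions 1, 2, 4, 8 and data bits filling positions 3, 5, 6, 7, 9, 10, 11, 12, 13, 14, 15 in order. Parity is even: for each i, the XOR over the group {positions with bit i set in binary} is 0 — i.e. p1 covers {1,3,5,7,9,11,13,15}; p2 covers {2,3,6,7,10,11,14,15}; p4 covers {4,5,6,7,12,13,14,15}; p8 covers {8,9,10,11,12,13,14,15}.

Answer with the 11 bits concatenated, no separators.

01010001101

s1 (pos 1,3,5,7,9,11,13,15): 0⊕0⊕1⊕1⊕0⊕0⊕1⊕1 = 0
s2 (pos 2,3,6,7,10,11,14,15): 1⊕0⊕0⊕1⊕0⊕0⊕0⊕1 = 1
s4 (pos 4,5,6,7,12,13,14,15): 1⊕1⊕0⊕1⊕1⊕1⊕0⊕1 = 0
s8 (pos 8,9,10,11,12,13,14,15): 1⊕0⊕0⊕0⊕1⊕1⊕0⊕1 = 0
Syndrome s8…s1 = 0010 → error at position 2.
Flip position 2: 010110110001101 → 000110110001101
Read data bits from positions 3,5,6,7,9,10,11,12,13,14,15: 01010001101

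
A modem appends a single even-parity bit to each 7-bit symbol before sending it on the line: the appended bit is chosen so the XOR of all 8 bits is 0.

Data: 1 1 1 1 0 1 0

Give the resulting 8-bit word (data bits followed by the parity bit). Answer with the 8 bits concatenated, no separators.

11110101

XOR of the 7 data bits: 1⊕1⊕1⊕1⊕0⊕1⊕0 = 1
Parity bit = 1 (so all 8 bits XOR to 0).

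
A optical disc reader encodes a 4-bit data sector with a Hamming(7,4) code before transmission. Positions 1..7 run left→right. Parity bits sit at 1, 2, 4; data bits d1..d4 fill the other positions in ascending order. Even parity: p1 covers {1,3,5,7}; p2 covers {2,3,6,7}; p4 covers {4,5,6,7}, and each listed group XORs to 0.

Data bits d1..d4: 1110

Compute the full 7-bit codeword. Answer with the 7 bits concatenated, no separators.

0010110

Place data at non-parity positions: p1 p2 1 p4 1 1 0
p1 (pos 1,3,5,7): XOR of data positions = 1⊕1⊕0 = 0
p2 (pos 2,3,6,7): XOR of data positions = 1⊕1⊕0 = 0
p4 (pos 4,5,6,7): XOR of data positions = 1⊕1⊕0 = 0
Codeword: 0010110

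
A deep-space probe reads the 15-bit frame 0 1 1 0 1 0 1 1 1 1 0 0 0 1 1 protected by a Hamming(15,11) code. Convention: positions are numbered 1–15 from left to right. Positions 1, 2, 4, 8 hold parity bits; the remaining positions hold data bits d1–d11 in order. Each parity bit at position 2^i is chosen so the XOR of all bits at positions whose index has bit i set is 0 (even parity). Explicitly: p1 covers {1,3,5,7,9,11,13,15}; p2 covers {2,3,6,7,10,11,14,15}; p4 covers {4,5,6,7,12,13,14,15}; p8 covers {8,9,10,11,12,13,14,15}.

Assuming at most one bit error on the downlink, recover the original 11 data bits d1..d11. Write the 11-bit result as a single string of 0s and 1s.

s1 (pos 1,3,5,7,9,11,13,15): 0⊕1⊕1⊕1⊕1⊕0⊕0⊕1 = 1
s2 (pos 2,3,6,7,10,11,14,15): 1⊕1⊕0⊕1⊕1⊕0⊕1⊕1 = 0
s4 (pos 4,5,6,7,12,13,14,15): 0⊕1⊕0⊕1⊕0⊕0⊕1⊕1 = 0
s8 (pos 8,9,10,11,12,13,14,15): 1⊕1⊕1⊕0⊕0⊕0⊕1⊕1 = 1
Syndrome s8…s1 = 1001 → error at position 9.
Flip position 9: 011010111100011 → 011010110100011
Read data bits from positions 3,5,6,7,9,10,11,12,13,14,15: 11010100011

11010100011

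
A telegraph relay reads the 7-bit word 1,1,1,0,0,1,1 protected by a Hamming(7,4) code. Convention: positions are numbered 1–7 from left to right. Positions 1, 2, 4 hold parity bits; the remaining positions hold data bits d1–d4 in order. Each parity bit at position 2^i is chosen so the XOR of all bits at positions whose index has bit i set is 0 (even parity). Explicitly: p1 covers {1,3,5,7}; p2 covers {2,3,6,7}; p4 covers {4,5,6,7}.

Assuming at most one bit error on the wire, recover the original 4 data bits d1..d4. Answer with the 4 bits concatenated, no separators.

s1 (pos 1,3,5,7): 1⊕1⊕0⊕1 = 1
s2 (pos 2,3,6,7): 1⊕1⊕1⊕1 = 0
s4 (pos 4,5,6,7): 0⊕0⊕1⊕1 = 0
Syndrome s4…s1 = 001 → error at position 1.
Flip position 1: 1110011 → 0110011
Read data bits from positions 3,5,6,7: 1011

1011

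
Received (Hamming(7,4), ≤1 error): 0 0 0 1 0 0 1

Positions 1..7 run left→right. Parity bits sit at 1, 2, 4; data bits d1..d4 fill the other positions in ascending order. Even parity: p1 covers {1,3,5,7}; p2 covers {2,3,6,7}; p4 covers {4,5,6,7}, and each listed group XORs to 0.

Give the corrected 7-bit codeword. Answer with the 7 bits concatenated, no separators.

0011001

s1 (pos 1,3,5,7): 0⊕0⊕0⊕1 = 1
s2 (pos 2,3,6,7): 0⊕0⊕0⊕1 = 1
s4 (pos 4,5,6,7): 1⊕0⊕0⊕1 = 0
Syndrome s4…s1 = 011 → error at position 3.
Flip position 3: 0001001 → 0011001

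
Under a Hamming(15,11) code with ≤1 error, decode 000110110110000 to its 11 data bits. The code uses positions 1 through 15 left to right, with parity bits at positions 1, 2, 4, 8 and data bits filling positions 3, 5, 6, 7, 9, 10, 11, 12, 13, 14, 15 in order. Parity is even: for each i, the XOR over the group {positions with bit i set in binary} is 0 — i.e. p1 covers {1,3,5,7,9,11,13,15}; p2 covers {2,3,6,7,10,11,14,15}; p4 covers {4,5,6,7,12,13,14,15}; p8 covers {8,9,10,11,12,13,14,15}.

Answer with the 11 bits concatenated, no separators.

01010110001

s1 (pos 1,3,5,7,9,11,13,15): 0⊕0⊕1⊕1⊕0⊕1⊕0⊕0 = 1
s2 (pos 2,3,6,7,10,11,14,15): 0⊕0⊕0⊕1⊕1⊕1⊕0⊕0 = 1
s4 (pos 4,5,6,7,12,13,14,15): 1⊕1⊕0⊕1⊕0⊕0⊕0⊕0 = 1
s8 (pos 8,9,10,11,12,13,14,15): 1⊕0⊕1⊕1⊕0⊕0⊕0⊕0 = 1
Syndrome s8…s1 = 1111 → error at position 15.
Flip position 15: 000110110110000 → 000110110110001
Read data bits from positions 3,5,6,7,9,10,11,12,13,14,15: 01010110001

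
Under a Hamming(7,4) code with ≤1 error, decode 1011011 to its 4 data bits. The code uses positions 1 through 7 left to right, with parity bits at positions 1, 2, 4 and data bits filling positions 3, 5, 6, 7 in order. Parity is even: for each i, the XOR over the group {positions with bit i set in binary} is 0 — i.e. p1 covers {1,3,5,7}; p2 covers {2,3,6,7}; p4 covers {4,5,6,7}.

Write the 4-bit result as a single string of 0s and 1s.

s1 (pos 1,3,5,7): 1⊕1⊕0⊕1 = 1
s2 (pos 2,3,6,7): 0⊕1⊕1⊕1 = 1
s4 (pos 4,5,6,7): 1⊕0⊕1⊕1 = 1
Syndrome s4…s1 = 111 → error at position 7.
Flip position 7: 1011011 → 1011010
Read data bits from positions 3,5,6,7: 1010

1010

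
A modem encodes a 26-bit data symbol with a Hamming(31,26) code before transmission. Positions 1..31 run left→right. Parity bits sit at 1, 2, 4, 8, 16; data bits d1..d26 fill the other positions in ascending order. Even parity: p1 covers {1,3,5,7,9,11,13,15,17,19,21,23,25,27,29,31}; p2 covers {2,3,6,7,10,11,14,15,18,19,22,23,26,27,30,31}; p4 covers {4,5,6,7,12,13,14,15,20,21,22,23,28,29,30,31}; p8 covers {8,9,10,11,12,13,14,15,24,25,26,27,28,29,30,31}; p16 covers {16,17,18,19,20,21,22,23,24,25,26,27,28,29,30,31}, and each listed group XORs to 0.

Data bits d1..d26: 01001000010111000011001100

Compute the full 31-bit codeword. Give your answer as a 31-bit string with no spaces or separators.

0100100010000101111000011001100

Place data at non-parity positions: p1 p2 0 p4 1 0 0 p8 1 0 0 0 0 1 0 p16 1 1 1 0 0 0 0 1 1 0 0 1 1 0 0
p1 (pos 1,3,5,7,9,11,13,15,17,19,21,23,25,27,29,31): XOR of data positions = 0⊕1⊕0⊕1⊕0⊕0⊕0⊕1⊕1⊕0⊕0⊕1⊕0⊕1⊕0 = 0
p2 (pos 2,3,6,7,10,11,14,15,18,19,22,23,26,27,30,31): XOR of data positions = 0⊕0⊕0⊕0⊕0⊕1⊕0⊕1⊕1⊕0⊕0⊕0⊕0⊕0⊕0 = 1
p4 (pos 4,5,6,7,12,13,14,15,20,21,22,23,28,29,30,31): XOR of data positions = 1⊕0⊕0⊕0⊕0⊕1⊕0⊕0⊕0⊕0⊕0⊕1⊕1⊕0⊕0 = 0
p8 (pos 8,9,10,11,12,13,14,15,24,25,26,27,28,29,30,31): XOR of data positions = 1⊕0⊕0⊕0⊕0⊕1⊕0⊕1⊕1⊕0⊕0⊕1⊕1⊕0⊕0 = 0
p16 (pos 16,17,18,19,20,21,22,23,24,25,26,27,28,29,30,31): XOR of data positions = 1⊕1⊕1⊕0⊕0⊕0⊕0⊕1⊕1⊕0⊕0⊕1⊕1⊕0⊕0 = 1
Codeword: 0100100010000101111000011001100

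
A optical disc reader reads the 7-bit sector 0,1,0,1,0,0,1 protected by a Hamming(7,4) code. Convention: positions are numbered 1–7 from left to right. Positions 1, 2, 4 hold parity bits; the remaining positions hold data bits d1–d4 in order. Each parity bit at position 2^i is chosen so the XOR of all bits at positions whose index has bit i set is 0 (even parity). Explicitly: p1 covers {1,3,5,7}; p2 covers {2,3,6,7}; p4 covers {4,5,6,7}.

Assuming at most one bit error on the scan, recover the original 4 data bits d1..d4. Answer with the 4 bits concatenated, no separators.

0001

s1 (pos 1,3,5,7): 0⊕0⊕0⊕1 = 1
s2 (pos 2,3,6,7): 1⊕0⊕0⊕1 = 0
s4 (pos 4,5,6,7): 1⊕0⊕0⊕1 = 0
Syndrome s4…s1 = 001 → error at position 1.
Flip position 1: 0101001 → 1101001
Read data bits from positions 3,5,6,7: 0001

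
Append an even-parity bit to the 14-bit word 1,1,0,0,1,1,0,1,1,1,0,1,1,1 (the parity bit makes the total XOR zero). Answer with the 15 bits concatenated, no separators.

110011011101110

XOR of the 14 data bits: 1⊕1⊕0⊕0⊕1⊕1⊕0⊕1⊕1⊕1⊕0⊕1⊕1⊕1 = 0
Parity bit = 0 (so all 15 bits XOR to 0).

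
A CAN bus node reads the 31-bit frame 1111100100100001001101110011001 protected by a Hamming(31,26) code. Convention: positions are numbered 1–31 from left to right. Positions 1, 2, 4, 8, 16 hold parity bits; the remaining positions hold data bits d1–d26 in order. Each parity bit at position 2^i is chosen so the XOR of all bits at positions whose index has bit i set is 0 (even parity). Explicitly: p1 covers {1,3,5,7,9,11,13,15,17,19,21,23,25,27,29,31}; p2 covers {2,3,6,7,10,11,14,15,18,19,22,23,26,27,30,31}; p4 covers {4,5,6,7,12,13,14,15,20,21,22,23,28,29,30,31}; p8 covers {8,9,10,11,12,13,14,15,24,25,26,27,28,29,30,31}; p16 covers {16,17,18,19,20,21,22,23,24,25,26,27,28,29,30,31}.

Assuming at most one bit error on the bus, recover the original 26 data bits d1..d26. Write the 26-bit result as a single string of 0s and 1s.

11000010000001001110011001

s1 (pos 1,3,5,7,9,11,13,15,17,19,21,23,25,27,29,31): 1⊕1⊕1⊕0⊕0⊕1⊕0⊕0⊕0⊕1⊕0⊕1⊕0⊕1⊕0⊕1 = 0
s2 (pos 2,3,6,7,10,11,14,15,18,19,22,23,26,27,30,31): 1⊕1⊕0⊕0⊕0⊕1⊕0⊕0⊕0⊕1⊕1⊕1⊕0⊕1⊕0⊕1 = 0
s4 (pos 4,5,6,7,12,13,14,15,20,21,22,23,28,29,30,31): 1⊕1⊕0⊕0⊕0⊕0⊕0⊕0⊕1⊕0⊕1⊕1⊕1⊕0⊕0⊕1 = 1
s8 (pos 8,9,10,11,12,13,14,15,24,25,26,27,28,29,30,31): 1⊕0⊕0⊕1⊕0⊕0⊕0⊕0⊕1⊕0⊕0⊕1⊕1⊕0⊕0⊕1 = 0
s16 (pos 16,17,18,19,20,21,22,23,24,25,26,27,28,29,30,31): 1⊕0⊕0⊕1⊕1⊕0⊕1⊕1⊕1⊕0⊕0⊕1⊕1⊕0⊕0⊕1 = 1
Syndrome s16…s1 = 10100 → error at position 20.
Flip position 20: 1111100100100001001101110011001 → 1111100100100001001001110011001
Read data bits from positions 3,5,6,7,9,10,11,12,13,14,15,17,18,19,20,21,22,23,24,25,26,27,28,29,30,31: 11000010000001001110011001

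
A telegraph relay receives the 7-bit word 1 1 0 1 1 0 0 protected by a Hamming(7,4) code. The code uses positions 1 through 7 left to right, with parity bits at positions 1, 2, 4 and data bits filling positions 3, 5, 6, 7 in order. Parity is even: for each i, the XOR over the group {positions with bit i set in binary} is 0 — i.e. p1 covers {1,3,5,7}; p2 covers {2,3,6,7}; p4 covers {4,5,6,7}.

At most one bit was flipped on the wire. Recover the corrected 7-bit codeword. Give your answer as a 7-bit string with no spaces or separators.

s1 (pos 1,3,5,7): 1⊕0⊕1⊕0 = 0
s2 (pos 2,3,6,7): 1⊕0⊕0⊕0 = 1
s4 (pos 4,5,6,7): 1⊕1⊕0⊕0 = 0
Syndrome s4…s1 = 010 → error at position 2.
Flip position 2: 1101100 → 1001100

1001100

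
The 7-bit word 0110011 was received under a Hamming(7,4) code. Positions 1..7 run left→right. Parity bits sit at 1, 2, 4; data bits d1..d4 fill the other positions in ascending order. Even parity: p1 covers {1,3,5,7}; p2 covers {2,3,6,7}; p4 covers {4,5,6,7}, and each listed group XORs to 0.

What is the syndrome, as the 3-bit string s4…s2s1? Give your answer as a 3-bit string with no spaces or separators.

s1 (pos 1,3,5,7): 0⊕1⊕0⊕1 = 0
s2 (pos 2,3,6,7): 1⊕1⊕1⊕1 = 0
s4 (pos 4,5,6,7): 0⊕0⊕1⊕1 = 0
Syndrome s4…s1 = 000 → no error.

000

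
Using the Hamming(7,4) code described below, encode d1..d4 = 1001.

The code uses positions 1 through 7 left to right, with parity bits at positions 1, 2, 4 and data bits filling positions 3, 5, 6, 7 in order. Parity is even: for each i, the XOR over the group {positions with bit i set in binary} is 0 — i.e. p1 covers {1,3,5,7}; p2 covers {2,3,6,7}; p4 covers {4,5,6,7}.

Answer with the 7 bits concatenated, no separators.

Place data at non-parity positions: p1 p2 1 p4 0 0 1
p1 (pos 1,3,5,7): XOR of data positions = 1⊕0⊕1 = 0
p2 (pos 2,3,6,7): XOR of data positions = 1⊕0⊕1 = 0
p4 (pos 4,5,6,7): XOR of data positions = 0⊕0⊕1 = 1
Codeword: 0011001

0011001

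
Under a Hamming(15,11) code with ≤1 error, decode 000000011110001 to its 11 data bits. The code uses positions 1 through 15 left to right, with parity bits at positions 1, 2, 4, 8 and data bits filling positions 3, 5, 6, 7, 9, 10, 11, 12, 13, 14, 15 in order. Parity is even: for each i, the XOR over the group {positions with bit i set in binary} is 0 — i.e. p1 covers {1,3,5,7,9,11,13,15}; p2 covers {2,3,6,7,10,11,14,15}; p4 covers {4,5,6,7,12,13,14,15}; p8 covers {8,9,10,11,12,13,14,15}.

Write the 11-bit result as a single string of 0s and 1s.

00001110000

s1 (pos 1,3,5,7,9,11,13,15): 0⊕0⊕0⊕0⊕1⊕1⊕0⊕1 = 1
s2 (pos 2,3,6,7,10,11,14,15): 0⊕0⊕0⊕0⊕1⊕1⊕0⊕1 = 1
s4 (pos 4,5,6,7,12,13,14,15): 0⊕0⊕0⊕0⊕0⊕0⊕0⊕1 = 1
s8 (pos 8,9,10,11,12,13,14,15): 1⊕1⊕1⊕1⊕0⊕0⊕0⊕1 = 1
Syndrome s8…s1 = 1111 → error at position 15.
Flip position 15: 000000011110001 → 000000011110000
Read data bits from positions 3,5,6,7,9,10,11,12,13,14,15: 00001110000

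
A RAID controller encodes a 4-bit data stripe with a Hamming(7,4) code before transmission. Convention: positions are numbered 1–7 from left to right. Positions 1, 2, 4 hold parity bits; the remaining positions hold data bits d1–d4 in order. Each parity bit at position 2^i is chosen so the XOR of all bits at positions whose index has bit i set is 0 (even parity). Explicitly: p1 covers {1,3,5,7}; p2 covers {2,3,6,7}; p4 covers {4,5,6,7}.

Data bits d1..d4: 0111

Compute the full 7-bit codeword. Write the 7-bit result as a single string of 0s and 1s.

0001111

Place data at non-parity positions: p1 p2 0 p4 1 1 1
p1 (pos 1,3,5,7): XOR of data positions = 0⊕1⊕1 = 0
p2 (pos 2,3,6,7): XOR of data positions = 0⊕1⊕1 = 0
p4 (pos 4,5,6,7): XOR of data positions = 1⊕1⊕1 = 1
Codeword: 0001111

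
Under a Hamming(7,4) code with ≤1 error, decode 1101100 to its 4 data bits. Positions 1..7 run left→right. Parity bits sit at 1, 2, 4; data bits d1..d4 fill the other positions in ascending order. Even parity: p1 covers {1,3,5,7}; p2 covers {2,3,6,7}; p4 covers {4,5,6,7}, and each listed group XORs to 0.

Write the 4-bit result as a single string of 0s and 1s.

s1 (pos 1,3,5,7): 1⊕0⊕1⊕0 = 0
s2 (pos 2,3,6,7): 1⊕0⊕0⊕0 = 1
s4 (pos 4,5,6,7): 1⊕1⊕0⊕0 = 0
Syndrome s4…s1 = 010 → error at position 2.
Flip position 2: 1101100 → 1001100
Read data bits from positions 3,5,6,7: 0100

0100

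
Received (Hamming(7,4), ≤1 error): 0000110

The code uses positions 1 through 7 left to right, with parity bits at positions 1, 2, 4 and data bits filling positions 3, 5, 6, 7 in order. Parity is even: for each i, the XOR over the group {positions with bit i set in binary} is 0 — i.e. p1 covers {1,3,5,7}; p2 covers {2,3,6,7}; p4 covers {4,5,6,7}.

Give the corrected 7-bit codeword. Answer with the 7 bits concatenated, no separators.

0010110

s1 (pos 1,3,5,7): 0⊕0⊕1⊕0 = 1
s2 (pos 2,3,6,7): 0⊕0⊕1⊕0 = 1
s4 (pos 4,5,6,7): 0⊕1⊕1⊕0 = 0
Syndrome s4…s1 = 011 → error at position 3.
Flip position 3: 0000110 → 0010110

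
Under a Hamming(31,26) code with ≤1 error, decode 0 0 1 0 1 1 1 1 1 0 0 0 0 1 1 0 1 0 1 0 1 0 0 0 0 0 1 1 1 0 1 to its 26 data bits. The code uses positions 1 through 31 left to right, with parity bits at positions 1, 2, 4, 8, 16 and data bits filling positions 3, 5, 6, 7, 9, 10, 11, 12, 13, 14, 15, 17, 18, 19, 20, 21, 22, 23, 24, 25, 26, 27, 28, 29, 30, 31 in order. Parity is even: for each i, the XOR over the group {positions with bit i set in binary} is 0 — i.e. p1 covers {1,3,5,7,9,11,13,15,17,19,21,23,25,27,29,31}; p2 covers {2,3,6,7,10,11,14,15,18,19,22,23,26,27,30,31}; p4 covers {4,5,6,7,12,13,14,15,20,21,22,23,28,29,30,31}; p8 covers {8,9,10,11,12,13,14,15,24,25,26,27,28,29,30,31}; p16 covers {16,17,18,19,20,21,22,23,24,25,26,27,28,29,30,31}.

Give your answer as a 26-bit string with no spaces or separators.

s1 (pos 1,3,5,7,9,11,13,15,17,19,21,23,25,27,29,31): 0⊕1⊕1⊕1⊕1⊕0⊕0⊕1⊕1⊕1⊕1⊕0⊕0⊕1⊕1⊕1 = 1
s2 (pos 2,3,6,7,10,11,14,15,18,19,22,23,26,27,30,31): 0⊕1⊕1⊕1⊕0⊕0⊕1⊕1⊕0⊕1⊕0⊕0⊕0⊕1⊕0⊕1 = 0
s4 (pos 4,5,6,7,12,13,14,15,20,21,22,23,28,29,30,31): 0⊕1⊕1⊕1⊕0⊕0⊕1⊕1⊕0⊕1⊕0⊕0⊕1⊕1⊕0⊕1 = 1
s8 (pos 8,9,10,11,12,13,14,15,24,25,26,27,28,29,30,31): 1⊕1⊕0⊕0⊕0⊕0⊕1⊕1⊕0⊕0⊕0⊕1⊕1⊕1⊕0⊕1 = 0
s16 (pos 16,17,18,19,20,21,22,23,24,25,26,27,28,29,30,31): 0⊕1⊕0⊕1⊕0⊕1⊕0⊕0⊕0⊕0⊕0⊕1⊕1⊕1⊕0⊕1 = 1
Syndrome s16…s1 = 10101 → error at position 21.
Flip position 21: 0010111110000110101010000011101 → 0010111110000110101000000011101
Read data bits from positions 3,5,6,7,9,10,11,12,13,14,15,17,18,19,20,21,22,23,24,25,26,27,28,29,30,31: 11111000011101000000011101

11111000011101000000011101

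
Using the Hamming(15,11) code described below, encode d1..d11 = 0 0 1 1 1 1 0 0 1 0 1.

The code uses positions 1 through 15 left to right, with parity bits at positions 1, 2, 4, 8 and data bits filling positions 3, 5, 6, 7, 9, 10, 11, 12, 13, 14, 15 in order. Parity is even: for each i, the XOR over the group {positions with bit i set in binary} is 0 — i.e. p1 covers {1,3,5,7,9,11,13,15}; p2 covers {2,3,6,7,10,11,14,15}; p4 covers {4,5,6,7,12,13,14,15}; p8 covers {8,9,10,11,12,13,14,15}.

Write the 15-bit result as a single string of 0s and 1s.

000001101100101

Place data at non-parity positions: p1 p2 0 p4 0 1 1 p8 1 1 0 0 1 0 1
p1 (pos 1,3,5,7,9,11,13,15): XOR of data positions = 0⊕0⊕1⊕1⊕0⊕1⊕1 = 0
p2 (pos 2,3,6,7,10,11,14,15): XOR of data positions = 0⊕1⊕1⊕1⊕0⊕0⊕1 = 0
p4 (pos 4,5,6,7,12,13,14,15): XOR of data positions = 0⊕1⊕1⊕0⊕1⊕0⊕1 = 0
p8 (pos 8,9,10,11,12,13,14,15): XOR of data positions = 1⊕1⊕0⊕0⊕1⊕0⊕1 = 0
Codeword: 000001101100101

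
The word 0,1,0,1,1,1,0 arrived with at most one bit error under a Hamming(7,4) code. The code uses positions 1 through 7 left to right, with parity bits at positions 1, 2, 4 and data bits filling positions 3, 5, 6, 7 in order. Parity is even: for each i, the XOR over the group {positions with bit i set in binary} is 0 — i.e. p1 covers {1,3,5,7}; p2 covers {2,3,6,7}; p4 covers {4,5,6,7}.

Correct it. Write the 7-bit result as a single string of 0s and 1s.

0101010

s1 (pos 1,3,5,7): 0⊕0⊕1⊕0 = 1
s2 (pos 2,3,6,7): 1⊕0⊕1⊕0 = 0
s4 (pos 4,5,6,7): 1⊕1⊕1⊕0 = 1
Syndrome s4…s1 = 101 → error at position 5.
Flip position 5: 0101110 → 0101010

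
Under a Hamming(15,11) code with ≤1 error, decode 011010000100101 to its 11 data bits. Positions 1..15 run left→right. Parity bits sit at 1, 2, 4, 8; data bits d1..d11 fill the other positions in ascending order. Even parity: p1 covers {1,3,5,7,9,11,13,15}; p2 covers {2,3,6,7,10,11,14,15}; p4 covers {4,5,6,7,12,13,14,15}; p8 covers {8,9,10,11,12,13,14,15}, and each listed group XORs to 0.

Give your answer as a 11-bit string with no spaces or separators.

11000101101

s1 (pos 1,3,5,7,9,11,13,15): 0⊕1⊕1⊕0⊕0⊕0⊕1⊕1 = 0
s2 (pos 2,3,6,7,10,11,14,15): 1⊕1⊕0⊕0⊕1⊕0⊕0⊕1 = 0
s4 (pos 4,5,6,7,12,13,14,15): 0⊕1⊕0⊕0⊕0⊕1⊕0⊕1 = 1
s8 (pos 8,9,10,11,12,13,14,15): 0⊕0⊕1⊕0⊕0⊕1⊕0⊕1 = 1
Syndrome s8…s1 = 1100 → error at position 12.
Flip position 12: 011010000100101 → 011010000101101
Read data bits from positions 3,5,6,7,9,10,11,12,13,14,15: 11000101101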